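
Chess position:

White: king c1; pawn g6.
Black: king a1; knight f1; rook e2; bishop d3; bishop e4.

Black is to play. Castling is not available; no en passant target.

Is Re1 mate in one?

After Re1: white king on c1; in check: yes, from the black rook on e1.
King squares — b1: attacked by Ka1; d1: attacked by Re1; b2: attacked by Ka1; c2: attacked by Bd3; d2: attacked by Nf1.
White has no legal moves → checkmate.

yes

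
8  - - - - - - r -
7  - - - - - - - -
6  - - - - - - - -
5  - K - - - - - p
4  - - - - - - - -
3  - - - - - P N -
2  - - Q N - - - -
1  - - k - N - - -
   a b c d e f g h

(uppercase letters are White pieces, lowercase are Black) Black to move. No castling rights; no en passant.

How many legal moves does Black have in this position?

0

Black to move; king on c1.
In check: yes, from the white queen on c2.
Legal moves: none.
Count: 0.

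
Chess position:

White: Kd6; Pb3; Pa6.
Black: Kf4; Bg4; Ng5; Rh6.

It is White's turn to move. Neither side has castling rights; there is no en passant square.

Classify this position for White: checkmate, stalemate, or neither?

White to move; white king on d6.
In check: yes, from the black rook on h6.
Legal moves for White: Ke7, Kc7, Kd5, Kc5.
White is in check but has 4 legal moves → neither.

neither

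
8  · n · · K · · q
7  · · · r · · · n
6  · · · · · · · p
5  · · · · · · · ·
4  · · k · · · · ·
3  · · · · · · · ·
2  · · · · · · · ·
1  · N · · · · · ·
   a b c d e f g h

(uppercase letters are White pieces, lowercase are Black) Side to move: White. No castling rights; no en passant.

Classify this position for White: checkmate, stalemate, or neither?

checkmate

White to move; white king on e8.
In check: yes, from the black queen on h8.
King squares — d7: attacked by Nb8; e7: attacked by Rd7; f7: attacked by Rd7; d8: attacked by Rd7; f8: attacked by Nh7.
Legal moves for White: none.
In check with no legal moves → checkmate.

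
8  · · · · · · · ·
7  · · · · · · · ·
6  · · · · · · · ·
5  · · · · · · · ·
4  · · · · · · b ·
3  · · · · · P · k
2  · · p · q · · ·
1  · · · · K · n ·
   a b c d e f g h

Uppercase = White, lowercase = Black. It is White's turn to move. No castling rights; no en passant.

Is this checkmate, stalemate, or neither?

White to move; white king on e1.
In check: yes, from the black queen on e2.
King squares — d1: attacked by Pc2; f1: attacked by Qe2; d2: attacked by Qe2; e2: attacked by Ng1; f2: attacked by Qe2.
Legal moves for White: none.
In check with no legal moves → checkmate.

checkmate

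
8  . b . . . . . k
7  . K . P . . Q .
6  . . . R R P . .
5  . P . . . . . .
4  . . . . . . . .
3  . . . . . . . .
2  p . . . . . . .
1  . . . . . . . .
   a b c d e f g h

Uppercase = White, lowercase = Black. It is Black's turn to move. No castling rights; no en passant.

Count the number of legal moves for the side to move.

0

Black to move; king on h8.
In check: yes, from the white queen on g7.
Legal moves: none.
Count: 0.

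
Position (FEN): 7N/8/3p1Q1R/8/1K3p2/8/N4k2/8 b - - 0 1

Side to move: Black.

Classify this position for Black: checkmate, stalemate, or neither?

Black to move; black king on f2.
In check: no.
Legal moves for Black: Kg3, Kf3, Ke3, Kg2, Ke2, Kg1, Kf1, Ke1, d5, f3.
Black has 10 legal moves and is not in check → neither.

neither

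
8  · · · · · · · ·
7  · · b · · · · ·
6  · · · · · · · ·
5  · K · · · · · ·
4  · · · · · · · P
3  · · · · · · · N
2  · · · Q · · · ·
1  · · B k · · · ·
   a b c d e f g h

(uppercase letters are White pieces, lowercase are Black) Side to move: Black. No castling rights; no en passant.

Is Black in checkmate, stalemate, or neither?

checkmate

Black to move; black king on d1.
In check: yes, from the white queen on d2.
King squares — c1: attacked by Qd2; e1: attacked by Qd2; c2: attacked by Qd2; d2: attacked by Bc1; e2: attacked by Qd2.
Legal moves for Black: none.
In check with no legal moves → checkmate.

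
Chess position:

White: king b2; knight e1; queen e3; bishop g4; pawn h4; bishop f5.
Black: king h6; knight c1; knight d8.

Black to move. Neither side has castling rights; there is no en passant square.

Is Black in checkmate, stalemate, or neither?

Black to move; black king on h6.
In check: yes, from the white queen on e3.
King squares — g5: attacked by Qe3; h5: attacked by Bg4; g6: attacked by Bf5; g7: available; h7: attacked by Bf5.
Legal moves for Black: Kg7.
Black is in check but has 1 legal move → neither.

neither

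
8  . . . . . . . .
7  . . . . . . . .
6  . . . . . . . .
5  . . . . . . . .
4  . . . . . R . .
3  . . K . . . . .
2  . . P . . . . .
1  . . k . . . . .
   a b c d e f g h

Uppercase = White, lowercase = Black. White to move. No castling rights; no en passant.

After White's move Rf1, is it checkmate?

yes

After Rf1: black king on c1; in check: yes, from the white rook on f1.
King squares — b1: attacked by Rf1; d1: attacked by Rf1; b2: attacked by Kc3; c2: attacked by Kc3; d2: attacked by Kc3.
Black has no legal moves → checkmate.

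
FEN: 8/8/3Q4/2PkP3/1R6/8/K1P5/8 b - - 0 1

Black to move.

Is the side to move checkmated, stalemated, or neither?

checkmate

Black to move; black king on d5.
In check: yes, from the white queen on d6.
King squares — c4: attacked by Rb4; d4: attacked by Rb4; e4: attacked by Rb4; c5: attacked by Qd6; e5: attacked by Qd6; c6: attacked by Qd6; d6: attacked by Pc5; e6: attacked by Qd6.
Legal moves for Black: none.
In check with no legal moves → checkmate.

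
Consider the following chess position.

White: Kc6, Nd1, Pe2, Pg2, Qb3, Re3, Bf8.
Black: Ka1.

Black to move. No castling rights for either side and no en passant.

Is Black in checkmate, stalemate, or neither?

stalemate

Black to move; black king on a1.
In check: no.
King squares — b1: attacked by Qb3; a2: attacked by Qb3; b2: attacked by Nd1.
Legal moves for Black: none.
Not in check and no legal moves → stalemate.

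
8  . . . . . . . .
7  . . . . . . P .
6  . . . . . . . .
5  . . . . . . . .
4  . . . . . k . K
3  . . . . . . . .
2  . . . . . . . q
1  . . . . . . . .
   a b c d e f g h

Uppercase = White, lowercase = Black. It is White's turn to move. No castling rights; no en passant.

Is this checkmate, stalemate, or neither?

White to move; white king on h4.
In check: yes, from the black queen on h2.
King squares — g3: attacked by Qh2; h3: attacked by Qh2; g4: attacked by Kf4; g5: attacked by Kf4; h5: attacked by Qh2.
Legal moves for White: none.
In check with no legal moves → checkmate.

checkmate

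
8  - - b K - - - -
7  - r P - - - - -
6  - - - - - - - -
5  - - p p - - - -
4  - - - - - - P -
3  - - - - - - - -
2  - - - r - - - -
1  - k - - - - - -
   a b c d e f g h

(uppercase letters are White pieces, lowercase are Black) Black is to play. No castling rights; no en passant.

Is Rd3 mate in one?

After Rd3: white king on d8; in check: no.
White is not in check, so this cannot be checkmate.

no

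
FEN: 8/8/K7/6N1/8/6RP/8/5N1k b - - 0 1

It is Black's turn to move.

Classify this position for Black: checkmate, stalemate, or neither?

Black to move; black king on h1.
In check: no.
King squares — g1: attacked by Rg3; g2: attacked by Rg3; h2: attacked by Nf1.
Legal moves for Black: none.
Not in check and no legal moves → stalemate.

stalemate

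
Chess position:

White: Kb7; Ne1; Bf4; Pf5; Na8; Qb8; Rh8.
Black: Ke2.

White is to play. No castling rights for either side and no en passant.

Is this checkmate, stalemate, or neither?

White to move; white king on b7.
In check: no.
Legal moves for White include: Rg8, Rf8, Re8+, Rd8, Rc8, Rh7, Rh6, Rh5, Rh4, Rh3, Rh2+, Rh1, Qg8, Qf8, Qe8+, Qd8, Qc8, Qc7, ... (list truncated; more exist).
White has legal moves and is not in check → neither.

neither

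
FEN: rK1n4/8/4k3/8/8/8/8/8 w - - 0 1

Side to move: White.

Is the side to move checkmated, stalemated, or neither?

White to move; white king on b8.
In check: yes, from the black rook on a8.
Legal moves for White: Kxa8, Kc7.
White is in check but has 2 legal moves → neither.

neither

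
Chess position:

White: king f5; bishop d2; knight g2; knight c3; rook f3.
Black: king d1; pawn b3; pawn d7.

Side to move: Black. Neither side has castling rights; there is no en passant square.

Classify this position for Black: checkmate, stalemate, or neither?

neither

Black to move; black king on d1.
In check: yes, from the white knight on c3.
King squares — c1: attacked by Bd2; e1: attacked by Bd2; c2: available; d2: available; e2: attacked by Nc3.
Legal moves for Black: Kxd2, Kc2.
Black is in check but has 2 legal moves → neither.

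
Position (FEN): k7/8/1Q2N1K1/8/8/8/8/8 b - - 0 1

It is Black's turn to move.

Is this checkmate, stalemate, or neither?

Black to move; black king on a8.
In check: no.
King squares — a7: attacked by Qb6; b7: attacked by Qb6; b8: attacked by Qb6.
Legal moves for Black: none.
Not in check and no legal moves → stalemate.

stalemate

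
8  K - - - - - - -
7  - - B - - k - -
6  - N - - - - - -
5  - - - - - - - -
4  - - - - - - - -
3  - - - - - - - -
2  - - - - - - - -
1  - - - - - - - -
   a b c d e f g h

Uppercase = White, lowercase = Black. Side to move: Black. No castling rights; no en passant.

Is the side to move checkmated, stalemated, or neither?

neither

Black to move; black king on f7.
In check: no.
Legal moves for Black: Kg8, Kf8, Ke8, Kg7, Ke7, Kg6, Kf6, Ke6.
Black has 8 legal moves and is not in check → neither.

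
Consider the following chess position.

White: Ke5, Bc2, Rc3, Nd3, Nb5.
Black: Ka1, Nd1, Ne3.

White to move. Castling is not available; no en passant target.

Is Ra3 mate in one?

After Ra3: black king on a1; in check: yes, from the white rook on a3.
King squares — b1: attacked by Bc2; a2: attacked by Ra3; b2: attacked by Nd3.
Black has no legal moves → checkmate.

yes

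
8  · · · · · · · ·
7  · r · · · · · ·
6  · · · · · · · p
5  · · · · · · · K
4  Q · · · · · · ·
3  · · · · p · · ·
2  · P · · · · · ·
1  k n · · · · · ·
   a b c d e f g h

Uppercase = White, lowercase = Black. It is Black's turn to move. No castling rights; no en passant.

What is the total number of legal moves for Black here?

2

Black to move; king on a1.
In check: yes, from the white queen on a4.
Legal moves: Kxb2, Na3.
Count: 2.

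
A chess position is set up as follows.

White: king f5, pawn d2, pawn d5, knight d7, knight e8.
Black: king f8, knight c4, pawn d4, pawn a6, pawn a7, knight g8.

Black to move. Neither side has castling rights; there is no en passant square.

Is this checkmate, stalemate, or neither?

Black to move; black king on f8.
In check: yes, from the white knight on d7.
King squares — e7: available; f7: available; g7: attacked by Ne8; e8: available; g8: own knight.
Legal moves for Black: Kxe8, Kf7, Ke7.
Black is in check but has 3 legal moves → neither.

neither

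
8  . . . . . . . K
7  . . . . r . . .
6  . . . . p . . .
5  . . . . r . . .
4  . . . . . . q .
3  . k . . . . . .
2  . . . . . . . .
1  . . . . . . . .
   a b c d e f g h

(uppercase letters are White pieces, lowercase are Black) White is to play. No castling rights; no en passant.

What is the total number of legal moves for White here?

0

White to move; king on h8.
In check: no.
Legal moves: none.
Count: 0.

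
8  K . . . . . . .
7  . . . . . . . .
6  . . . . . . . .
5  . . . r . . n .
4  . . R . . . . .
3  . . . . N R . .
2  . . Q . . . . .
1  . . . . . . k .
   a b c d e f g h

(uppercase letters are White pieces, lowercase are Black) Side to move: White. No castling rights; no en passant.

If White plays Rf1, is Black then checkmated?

After Rf1: black king on g1; in check: yes, from the white rook on f1.
King squares — f1: attacked by Ne3; h1: attacked by Rf1; f2: attacked by Rf1; g2: attacked by Qc2; h2: attacked by Qc2.
Black has no legal moves → checkmate.

yes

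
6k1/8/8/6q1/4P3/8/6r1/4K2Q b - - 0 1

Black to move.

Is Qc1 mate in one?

After Qc1: white king on e1; in check: yes, from the black queen on c1.
King squares — d1: attacked by Qc1; f1: attacked by Qc1; d2: attacked by Qc1; e2: attacked by Rg2; f2: attacked by Rg2.
White has no legal moves → checkmate.

yes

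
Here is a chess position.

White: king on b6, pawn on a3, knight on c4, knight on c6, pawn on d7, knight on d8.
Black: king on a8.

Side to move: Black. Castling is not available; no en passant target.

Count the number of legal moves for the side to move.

0

Black to move; king on a8.
In check: no.
Legal moves: none.
Count: 0.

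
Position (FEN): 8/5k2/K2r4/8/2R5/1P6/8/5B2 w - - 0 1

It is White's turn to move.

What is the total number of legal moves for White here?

White to move; king on a6.
In check: yes, from the black rook on d6.
Legal moves: Kb7, Ka7, Kb5, Ka5, Rc6.
Count: 5.

5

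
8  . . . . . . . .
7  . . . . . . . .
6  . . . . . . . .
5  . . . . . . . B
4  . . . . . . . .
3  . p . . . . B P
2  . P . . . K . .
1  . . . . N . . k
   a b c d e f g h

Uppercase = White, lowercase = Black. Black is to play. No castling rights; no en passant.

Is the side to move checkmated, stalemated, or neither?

stalemate

Black to move; black king on h1.
In check: no.
King squares — g1: attacked by Kf2; g2: attacked by Ne1; h2: attacked by Bg3.
Legal moves for Black: none.
Not in check and no legal moves → stalemate.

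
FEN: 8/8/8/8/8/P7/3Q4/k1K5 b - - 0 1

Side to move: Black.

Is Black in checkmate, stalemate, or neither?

stalemate

Black to move; black king on a1.
In check: no.
King squares — b1: attacked by Kc1; a2: attacked by Qd2; b2: attacked by Kc1.
Legal moves for Black: none.
Not in check and no legal moves → stalemate.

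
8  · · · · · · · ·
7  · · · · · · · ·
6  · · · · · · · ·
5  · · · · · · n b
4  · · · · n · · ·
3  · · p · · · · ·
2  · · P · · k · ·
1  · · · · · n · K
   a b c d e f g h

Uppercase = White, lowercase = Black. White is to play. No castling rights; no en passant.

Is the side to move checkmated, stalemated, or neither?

stalemate

White to move; white king on h1.
In check: no.
King squares — g1: attacked by Kf2; g2: attacked by Kf2; h2: attacked by Nf1.
Legal moves for White: none.
Not in check and no legal moves → stalemate.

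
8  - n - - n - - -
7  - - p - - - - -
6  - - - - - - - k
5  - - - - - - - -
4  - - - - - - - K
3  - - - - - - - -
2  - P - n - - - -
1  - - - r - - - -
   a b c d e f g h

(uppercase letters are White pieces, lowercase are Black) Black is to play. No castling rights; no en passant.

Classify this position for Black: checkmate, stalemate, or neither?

Black to move; black king on h6.
In check: no.
Legal moves for Black include: Ng7, Nf6, Nd6, Nd7, Nc6, Na6, Kh7, Kg7, Kg6, Ne4, Nc4, Nf3+, Nb3, Nf1, Nb1, Rh1+, Rg1, Rf1, ... (list truncated; more exist).
Black has legal moves and is not in check → neither.

neither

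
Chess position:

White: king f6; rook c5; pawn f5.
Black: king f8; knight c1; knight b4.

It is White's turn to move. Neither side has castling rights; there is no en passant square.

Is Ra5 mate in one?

no

After Ra5: black king on f8; in check: no.
Black is not in check, so this cannot be checkmate.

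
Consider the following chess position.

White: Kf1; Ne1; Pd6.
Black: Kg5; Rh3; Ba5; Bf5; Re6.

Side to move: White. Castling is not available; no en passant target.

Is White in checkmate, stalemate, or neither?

neither

White to move; white king on f1.
In check: no.
Legal moves for White: Kg2, Kf2, Kg1, Nf3+, Nd3, Ng2, Nc2, d7.
White has 8 legal moves and is not in check → neither.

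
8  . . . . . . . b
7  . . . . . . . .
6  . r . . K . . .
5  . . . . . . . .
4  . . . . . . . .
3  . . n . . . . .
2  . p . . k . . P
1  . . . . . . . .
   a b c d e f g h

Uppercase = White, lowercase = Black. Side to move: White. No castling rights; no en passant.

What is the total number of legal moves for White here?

4

White to move; king on e6.
In check: yes, from the black rook on b6.
Legal moves: Kf7, Ke7, Kd7, Kf5.
Count: 4.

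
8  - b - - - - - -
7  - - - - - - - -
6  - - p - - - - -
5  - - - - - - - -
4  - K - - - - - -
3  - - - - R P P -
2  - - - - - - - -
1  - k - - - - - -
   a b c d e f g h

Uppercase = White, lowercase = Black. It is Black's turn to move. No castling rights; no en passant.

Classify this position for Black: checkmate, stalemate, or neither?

Black to move; black king on b1.
In check: no.
Legal moves for Black: Bc7, Ba7, Bd6+, Be5, Bf4, Bxg3, Kc2, Kb2, Ka2, Kc1, Ka1, c5+.
Black has 12 legal moves and is not in check → neither.

neither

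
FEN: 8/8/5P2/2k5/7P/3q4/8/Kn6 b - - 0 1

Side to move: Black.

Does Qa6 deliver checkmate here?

no

After Qa6: white king on a1; in check: yes, from the black queen on a6.
White has 2 legal replies: Kb2, Kxb1.
In check but a legal move exists → not checkmate.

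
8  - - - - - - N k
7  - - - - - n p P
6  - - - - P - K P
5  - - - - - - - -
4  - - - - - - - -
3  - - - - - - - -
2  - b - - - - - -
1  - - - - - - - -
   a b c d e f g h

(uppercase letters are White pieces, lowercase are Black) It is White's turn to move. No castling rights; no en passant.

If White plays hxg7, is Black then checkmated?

After hxg7: black king on h8; in check: yes, from the white pawn on g7.
Black has 1 legal reply: Bxg7.
In check but a legal move exists → not checkmate.

no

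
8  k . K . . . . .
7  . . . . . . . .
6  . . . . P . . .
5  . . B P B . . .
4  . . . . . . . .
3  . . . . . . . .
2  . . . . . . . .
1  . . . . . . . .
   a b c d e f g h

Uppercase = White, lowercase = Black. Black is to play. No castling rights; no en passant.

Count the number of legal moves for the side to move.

Black to move; king on a8.
In check: no.
Legal moves: none.
Count: 0.

0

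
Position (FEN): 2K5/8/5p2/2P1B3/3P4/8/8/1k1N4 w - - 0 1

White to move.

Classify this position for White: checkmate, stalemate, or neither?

White to move; white king on c8.
In check: no.
Legal moves for White: Kd8, Kb8, Kd7, Kc7, Kb7, Bb8, Bc7, Bxf6, Bd6, Bf4, Bg3, Bh2, Ne3, Nc3+, Nf2, Nb2, c6, d5.
White has 18 legal moves and is not in check → neither.

neither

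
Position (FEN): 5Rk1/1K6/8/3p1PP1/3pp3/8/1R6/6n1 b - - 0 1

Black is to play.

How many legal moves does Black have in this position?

3

Black to move; king on g8.
In check: yes, from the white rook on f8.
Legal moves: Kxf8, Kh7, Kg7.
Count: 3.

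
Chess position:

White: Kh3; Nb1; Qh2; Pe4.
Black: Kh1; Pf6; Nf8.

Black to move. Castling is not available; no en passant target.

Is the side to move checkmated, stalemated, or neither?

checkmate

Black to move; black king on h1.
In check: yes, from the white queen on h2.
King squares — g1: attacked by Qh2; g2: attacked by Qh2; h2: attacked by Kh3.
Legal moves for Black: none.
In check with no legal moves → checkmate.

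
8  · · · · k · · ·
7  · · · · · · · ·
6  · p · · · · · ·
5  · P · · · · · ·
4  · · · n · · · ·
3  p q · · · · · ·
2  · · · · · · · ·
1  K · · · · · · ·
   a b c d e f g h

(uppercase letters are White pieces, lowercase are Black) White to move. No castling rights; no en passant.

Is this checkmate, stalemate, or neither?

White to move; white king on a1.
In check: no.
King squares — b1: attacked by Qb3; a2: attacked by Qb3; b2: attacked by Pa3.
Legal moves for White: none.
Not in check and no legal moves → stalemate.

stalemate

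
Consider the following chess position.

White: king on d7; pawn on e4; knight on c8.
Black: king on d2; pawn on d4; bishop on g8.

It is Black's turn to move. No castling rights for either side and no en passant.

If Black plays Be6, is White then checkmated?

no

After Be6: white king on d7; in check: yes, from the black bishop on e6.
White has 7 legal replies: Ke8, Kd8, Ke7, Kc7, Kxe6, Kd6, Kc6.
In check but a legal move exists → not checkmate.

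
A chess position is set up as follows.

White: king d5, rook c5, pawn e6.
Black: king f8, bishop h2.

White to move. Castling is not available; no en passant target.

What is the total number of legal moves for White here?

14

White to move; king on d5.
In check: no.
Legal moves: Kc6, Ke4, Kd4, Kc4, Rc8+, Rc7, Rc6, Rb5, Ra5, Rc4, Rc3, Rc2, Rc1, e7+.
Count: 14.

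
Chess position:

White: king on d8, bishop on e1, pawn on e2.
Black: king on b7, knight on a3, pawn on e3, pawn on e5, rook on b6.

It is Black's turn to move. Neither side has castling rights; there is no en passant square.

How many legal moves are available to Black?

22

Black to move; king on b7.
In check: no.
Legal moves: Kb8, Ka8, Ka7, Kc6, Ka6, Rh6, Rg6, Rf6, Re6, Rd6+, Rc6, Ra6, Rb5, Rb4, Rb3, Rb2, Rb1, Nb5, Nc4, Nc2, Nb1, e4.
Count: 22.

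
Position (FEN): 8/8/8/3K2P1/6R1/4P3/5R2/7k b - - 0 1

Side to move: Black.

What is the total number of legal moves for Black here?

Black to move; king on h1.
In check: no.
Legal moves: none.
Count: 0.

0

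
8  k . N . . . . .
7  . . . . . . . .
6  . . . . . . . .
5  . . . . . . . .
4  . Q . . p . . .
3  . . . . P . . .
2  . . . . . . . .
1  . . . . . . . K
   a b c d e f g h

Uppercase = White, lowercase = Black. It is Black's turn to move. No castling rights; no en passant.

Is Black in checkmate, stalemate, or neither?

stalemate

Black to move; black king on a8.
In check: no.
King squares — a7: attacked by Nc8; b7: attacked by Qb4; b8: attacked by Qb4.
Legal moves for Black: none.
Not in check and no legal moves → stalemate.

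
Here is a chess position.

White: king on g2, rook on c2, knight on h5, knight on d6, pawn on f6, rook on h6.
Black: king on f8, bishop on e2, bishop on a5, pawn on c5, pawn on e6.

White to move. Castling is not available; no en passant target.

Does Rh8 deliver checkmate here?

yes

After Rh8: black king on f8; in check: yes, from the white rook on h8.
King squares — e7: attacked by Pf6; f7: attacked by Nd6; g7: attacked by Nh5; e8: attacked by Nd6; g8: attacked by Rh8.
Black has no legal moves → checkmate.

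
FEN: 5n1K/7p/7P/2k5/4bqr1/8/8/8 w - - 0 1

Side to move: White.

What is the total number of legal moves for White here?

White to move; king on h8.
In check: no.
Legal moves: none.
Count: 0.

0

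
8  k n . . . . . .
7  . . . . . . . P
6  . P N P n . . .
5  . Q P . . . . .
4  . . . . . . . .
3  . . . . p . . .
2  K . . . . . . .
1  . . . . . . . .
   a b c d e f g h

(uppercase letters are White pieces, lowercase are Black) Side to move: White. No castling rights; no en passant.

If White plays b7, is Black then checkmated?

After b7: black king on a8; in check: yes, from the white pawn on b7.
King squares — a7: attacked by Nc6; b7: attacked by Qb5; b8: own knight.
Black has no legal moves → checkmate.

yes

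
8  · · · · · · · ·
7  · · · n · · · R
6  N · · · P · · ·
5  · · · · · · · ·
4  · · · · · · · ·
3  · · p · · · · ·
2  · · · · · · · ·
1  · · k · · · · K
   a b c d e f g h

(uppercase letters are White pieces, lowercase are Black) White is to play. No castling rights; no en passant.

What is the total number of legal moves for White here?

19

White to move; king on h1.
In check: no.
Legal moves: Rh8, Rg7, Rf7, Re7, Rxd7, Rh6, Rh5, Rh4, Rh3, Rh2, Nb8, Nc7, Nc5, Nb4, Kh2, Kg2, Kg1, exd7, e7.
Count: 19.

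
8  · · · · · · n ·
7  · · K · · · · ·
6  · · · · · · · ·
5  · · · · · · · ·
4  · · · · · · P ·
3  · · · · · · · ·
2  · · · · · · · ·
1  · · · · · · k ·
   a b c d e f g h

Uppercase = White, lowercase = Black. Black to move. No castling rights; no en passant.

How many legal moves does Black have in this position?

Black to move; king on g1.
In check: no.
Legal moves: Ne7, Nh6, Nf6, Kh2, Kg2, Kf2, Kh1, Kf1.
Count: 8.

8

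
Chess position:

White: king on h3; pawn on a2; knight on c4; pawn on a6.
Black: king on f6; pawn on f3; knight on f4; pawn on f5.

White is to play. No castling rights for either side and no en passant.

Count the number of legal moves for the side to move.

3

White to move; king on h3.
In check: yes, from the black knight on f4.
Legal moves: Kh4, Kg3, Kh2.
Count: 3.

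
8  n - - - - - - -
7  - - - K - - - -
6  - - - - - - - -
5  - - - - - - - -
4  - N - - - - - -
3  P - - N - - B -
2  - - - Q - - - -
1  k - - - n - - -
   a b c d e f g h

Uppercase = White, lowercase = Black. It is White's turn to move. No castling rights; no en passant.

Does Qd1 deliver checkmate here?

After Qd1: black king on a1; in check: yes, from the white queen on d1.
King squares — b1: attacked by Qd1; a2: attacked by Nb4; b2: attacked by Nd3.
Black has no legal moves → checkmate.

yes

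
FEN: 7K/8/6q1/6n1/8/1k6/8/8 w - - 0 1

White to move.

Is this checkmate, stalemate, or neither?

stalemate

White to move; white king on h8.
In check: no.
King squares — g7: attacked by Qg6; h7: attacked by Ng5; g8: attacked by Qg6.
Legal moves for White: none.
Not in check and no legal moves → stalemate.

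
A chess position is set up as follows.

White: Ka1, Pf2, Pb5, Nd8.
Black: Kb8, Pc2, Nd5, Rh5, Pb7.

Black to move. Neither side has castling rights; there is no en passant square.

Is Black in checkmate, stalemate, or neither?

Black to move; black king on b8.
In check: no.
Legal moves for Black include: Kc8, Ka8, Kc7, Ka7, Rh8, Rh7, Rh6, Rg5, Rf5, Re5, Rh4, Rh3, Rh2, Rh1+, Ne7, Nc7, Nf6, Nb6, ... (list truncated; more exist).
Black has legal moves and is not in check → neither.

neither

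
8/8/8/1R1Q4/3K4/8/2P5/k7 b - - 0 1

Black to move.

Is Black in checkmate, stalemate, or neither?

Black to move; black king on a1.
In check: no.
King squares — b1: attacked by Rb5; a2: attacked by Qd5; b2: attacked by Rb5.
Legal moves for Black: none.
Not in check and no legal moves → stalemate.

stalemate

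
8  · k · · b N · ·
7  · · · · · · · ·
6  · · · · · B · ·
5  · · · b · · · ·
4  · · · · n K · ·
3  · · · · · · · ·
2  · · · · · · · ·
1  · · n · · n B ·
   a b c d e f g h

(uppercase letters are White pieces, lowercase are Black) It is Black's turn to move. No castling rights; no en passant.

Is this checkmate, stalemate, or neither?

Black to move; black king on b8.
In check: no.
Legal moves for Black include: Bef7, Bd7, Bg6, Bec6, Bh5, Bb5, Ba4, Kc8, Ka8, Kc7, Kb7, Bg8, Ba8, Bdf7, Bb7, Be6, Bdc6, Bc4, ... (list truncated; more exist).
Black has legal moves and is not in check → neither.

neither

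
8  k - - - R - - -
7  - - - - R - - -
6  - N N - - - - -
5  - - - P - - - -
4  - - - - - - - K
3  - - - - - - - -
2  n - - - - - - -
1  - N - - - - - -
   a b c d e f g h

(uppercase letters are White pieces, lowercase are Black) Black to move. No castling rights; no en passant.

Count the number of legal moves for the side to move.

0

Black to move; king on a8.
In check: yes, from the white knight on b6 and the white rook on e8.
Legal moves: none.
Count: 0.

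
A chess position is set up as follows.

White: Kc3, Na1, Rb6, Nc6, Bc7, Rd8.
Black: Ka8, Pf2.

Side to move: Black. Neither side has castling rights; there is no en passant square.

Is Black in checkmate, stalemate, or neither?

Black to move; black king on a8.
In check: yes, from the white rook on d8.
King squares — a7: attacked by Nc6; b7: attacked by Rb6; b8: attacked by Rb6.
Legal moves for Black: none.
In check with no legal moves → checkmate.

checkmate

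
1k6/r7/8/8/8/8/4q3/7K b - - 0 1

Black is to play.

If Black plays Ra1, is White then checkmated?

yes

After Ra1: white king on h1; in check: yes, from the black rook on a1.
King squares — g1: attacked by Ra1; g2: attacked by Qe2; h2: attacked by Qe2.
White has no legal moves → checkmate.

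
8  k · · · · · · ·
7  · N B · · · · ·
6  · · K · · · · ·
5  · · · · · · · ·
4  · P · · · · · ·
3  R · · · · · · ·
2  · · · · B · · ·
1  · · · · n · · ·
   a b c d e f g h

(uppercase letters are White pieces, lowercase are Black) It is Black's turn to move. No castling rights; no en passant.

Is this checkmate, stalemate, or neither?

Black to move; black king on a8.
In check: yes, from the white rook on a3.
King squares — a7: attacked by Ra3; b7: attacked by Kc6; b8: attacked by Bc7.
Legal moves for Black: none.
In check with no legal moves → checkmate.

checkmate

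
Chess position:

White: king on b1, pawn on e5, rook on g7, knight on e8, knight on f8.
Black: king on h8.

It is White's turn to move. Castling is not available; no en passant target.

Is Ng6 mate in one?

After Ng6: black king on h8; in check: yes, from the white knight on g6.
King squares — g7: attacked by Ne8; h7: attacked by Rg7; g8: attacked by Rg7.
Black has no legal moves → checkmate.

yes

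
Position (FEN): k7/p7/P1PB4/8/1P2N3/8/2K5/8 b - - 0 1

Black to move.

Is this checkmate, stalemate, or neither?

stalemate

Black to move; black king on a8.
In check: no.
King squares — a7: own pawn; b7: attacked by Pa6; b8: attacked by Bd6.
Legal moves for Black: none.
Not in check and no legal moves → stalemate.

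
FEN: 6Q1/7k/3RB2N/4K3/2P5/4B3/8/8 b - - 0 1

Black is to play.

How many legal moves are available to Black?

Black to move; king on h7.
In check: yes, from the white queen on g8.
Legal moves: none.
Count: 0.

0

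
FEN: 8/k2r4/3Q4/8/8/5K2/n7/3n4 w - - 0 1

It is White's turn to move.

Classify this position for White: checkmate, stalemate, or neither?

White to move; white king on f3.
In check: no.
Legal moves for White include: Qf8, Qb8+, Qe7, Qxd7+, Qc7+, Qh6, Qg6, Qf6, Qe6, Qc6, Qb6+, Qa6+, Qe5, Qd5, Qc5+, Qf4, Qd4+, Qb4, ... (list truncated; more exist).
White has legal moves and is not in check → neither.

neither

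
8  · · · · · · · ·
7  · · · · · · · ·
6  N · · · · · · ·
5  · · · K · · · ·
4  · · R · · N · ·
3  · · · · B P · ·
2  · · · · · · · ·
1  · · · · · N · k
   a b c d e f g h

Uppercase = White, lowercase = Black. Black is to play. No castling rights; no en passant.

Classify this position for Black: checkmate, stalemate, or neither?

Black to move; black king on h1.
In check: no.
King squares — g1: attacked by Be3; g2: attacked by Nf4; h2: attacked by Nf1.
Legal moves for Black: none.
Not in check and no legal moves → stalemate.

stalemate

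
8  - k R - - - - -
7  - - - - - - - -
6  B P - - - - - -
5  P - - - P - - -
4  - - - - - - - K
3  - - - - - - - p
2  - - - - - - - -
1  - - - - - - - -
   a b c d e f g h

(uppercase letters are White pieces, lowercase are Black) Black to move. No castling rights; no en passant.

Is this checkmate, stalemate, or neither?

checkmate

Black to move; black king on b8.
In check: yes, from the white rook on c8.
King squares — a7: attacked by Pb6; b7: attacked by Ba6; c7: attacked by Pb6; a8: attacked by Rc8; c8: attacked by Ba6.
Legal moves for Black: none.
In check with no legal moves → checkmate.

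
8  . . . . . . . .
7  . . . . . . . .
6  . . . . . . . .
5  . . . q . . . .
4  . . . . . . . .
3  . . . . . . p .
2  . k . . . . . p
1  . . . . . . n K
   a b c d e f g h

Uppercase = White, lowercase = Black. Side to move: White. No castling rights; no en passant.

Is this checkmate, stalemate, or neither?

checkmate

White to move; white king on h1.
In check: yes, from the black queen on d5.
King squares — g1: attacked by Ph2; g2: attacked by Qd5; h2: attacked by Pg3.
Legal moves for White: none.
In check with no legal moves → checkmate.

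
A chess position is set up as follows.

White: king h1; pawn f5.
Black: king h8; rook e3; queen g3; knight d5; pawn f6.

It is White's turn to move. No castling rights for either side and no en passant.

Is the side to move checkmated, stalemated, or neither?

White to move; white king on h1.
In check: no.
King squares — g1: attacked by Qg3; g2: attacked by Qg3; h2: attacked by Qg3.
Legal moves for White: none.
Not in check and no legal moves → stalemate.

stalemate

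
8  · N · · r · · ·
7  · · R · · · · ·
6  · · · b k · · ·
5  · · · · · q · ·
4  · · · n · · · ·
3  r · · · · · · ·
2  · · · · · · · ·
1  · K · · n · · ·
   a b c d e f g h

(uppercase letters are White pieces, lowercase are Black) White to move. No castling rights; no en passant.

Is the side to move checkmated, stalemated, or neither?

neither

White to move; white king on b1.
In check: yes, from the black queen on f5.
King squares — a1: attacked by Ra3; c1: available; a2: attacked by Ra3; b2: available; c2: attacked by Ne1.
Legal moves for White: Kb2, Kc1, Rc2.
White is in check but has 3 legal moves → neither.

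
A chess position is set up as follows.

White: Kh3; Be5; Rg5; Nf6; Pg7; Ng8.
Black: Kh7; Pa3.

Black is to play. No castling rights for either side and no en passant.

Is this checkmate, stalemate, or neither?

checkmate

Black to move; black king on h7.
In check: yes, from the white knight on f6.
King squares — g6: attacked by Rg5; h6: attacked by Ng8; g7: attacked by Rg5; g8: attacked by Nf6; h8: attacked by Pg7.
Legal moves for Black: none.
In check with no legal moves → checkmate.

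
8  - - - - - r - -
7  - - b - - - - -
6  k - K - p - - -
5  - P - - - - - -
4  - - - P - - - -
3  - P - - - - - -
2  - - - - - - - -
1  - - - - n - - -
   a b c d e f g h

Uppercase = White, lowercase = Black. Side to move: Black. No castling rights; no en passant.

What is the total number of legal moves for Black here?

2

Black to move; king on a6.
In check: yes, from the white pawn on b5.
Legal moves: Ka7, Ka5.
Count: 2.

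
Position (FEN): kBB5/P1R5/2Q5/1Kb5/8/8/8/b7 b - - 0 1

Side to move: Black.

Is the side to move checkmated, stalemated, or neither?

checkmate

Black to move; black king on a8.
In check: yes, from the white queen on c6.
King squares — a7: attacked by Rc7; b7: attacked by Qc6; b8: attacked by Pa7.
Legal moves for Black: none.
In check with no legal moves → checkmate.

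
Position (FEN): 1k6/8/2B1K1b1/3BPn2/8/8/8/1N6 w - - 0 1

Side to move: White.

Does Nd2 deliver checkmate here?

After Nd2: black king on b8; in check: no.
Black is not in check, so this cannot be checkmate.

no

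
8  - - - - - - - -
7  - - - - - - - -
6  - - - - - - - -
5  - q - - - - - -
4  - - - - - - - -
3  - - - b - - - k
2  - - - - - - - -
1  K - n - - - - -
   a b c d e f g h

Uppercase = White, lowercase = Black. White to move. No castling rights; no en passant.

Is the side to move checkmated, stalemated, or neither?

White to move; white king on a1.
In check: no.
King squares — b1: attacked by Bd3; a2: attacked by Nc1; b2: attacked by Qb5.
Legal moves for White: none.
Not in check and no legal moves → stalemate.

stalemate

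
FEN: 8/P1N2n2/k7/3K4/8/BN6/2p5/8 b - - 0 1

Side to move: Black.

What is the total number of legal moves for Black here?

3

Black to move; king on a6.
In check: yes, from the white knight on c7.
Legal moves: Kb7, Kxa7, Kb6.
Count: 3.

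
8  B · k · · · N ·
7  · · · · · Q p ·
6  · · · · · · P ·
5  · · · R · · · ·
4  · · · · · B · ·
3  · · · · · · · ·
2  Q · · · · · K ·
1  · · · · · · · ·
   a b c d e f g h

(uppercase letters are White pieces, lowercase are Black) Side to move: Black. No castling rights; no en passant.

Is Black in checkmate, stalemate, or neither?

Black to move; black king on c8.
In check: no.
King squares — b7: attacked by Qf7; c7: attacked by Bf4; d7: attacked by Rd5; b8: attacked by Bf4; d8: attacked by Rd5.
Legal moves for Black: none.
Not in check and no legal moves → stalemate.

stalemate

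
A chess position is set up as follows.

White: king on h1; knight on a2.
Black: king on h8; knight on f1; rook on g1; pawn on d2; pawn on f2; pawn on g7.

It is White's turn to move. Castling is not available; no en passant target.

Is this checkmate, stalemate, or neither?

checkmate

White to move; white king on h1.
In check: yes, from the black rook on g1.
King squares — g1: attacked by Pf2; g2: attacked by Rg1; h2: attacked by Nf1.
Legal moves for White: none.
In check with no legal moves → checkmate.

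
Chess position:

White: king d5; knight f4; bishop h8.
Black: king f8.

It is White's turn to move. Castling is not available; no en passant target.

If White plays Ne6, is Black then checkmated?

no

After Ne6: black king on f8; in check: yes, from the white knight on e6.
Black has 4 legal replies: Kg8, Ke8, Kf7, Ke7.
In check but a legal move exists → not checkmate.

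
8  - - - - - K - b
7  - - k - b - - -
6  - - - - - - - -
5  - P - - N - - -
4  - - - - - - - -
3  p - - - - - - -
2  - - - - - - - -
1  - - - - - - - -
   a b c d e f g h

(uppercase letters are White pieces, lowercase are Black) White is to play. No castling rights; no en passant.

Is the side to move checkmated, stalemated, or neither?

White to move; white king on f8.
In check: yes, from the black bishop on e7.
Legal moves for White: Kg8, Ke8, Kf7, Kxe7.
White is in check but has 4 legal moves → neither.

neither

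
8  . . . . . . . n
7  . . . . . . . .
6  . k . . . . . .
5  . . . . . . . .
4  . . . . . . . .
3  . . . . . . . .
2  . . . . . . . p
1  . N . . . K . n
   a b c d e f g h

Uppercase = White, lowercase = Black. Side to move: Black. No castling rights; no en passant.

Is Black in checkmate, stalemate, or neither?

Black to move; black king on b6.
In check: no.
Legal moves for Black: Nf7, Ng6, Kc7, Kb7, Ka7, Kc6, Ka6, Kc5, Kb5, Ka5, Ng3+, Nf2.
Black has 12 legal moves and is not in check → neither.

neither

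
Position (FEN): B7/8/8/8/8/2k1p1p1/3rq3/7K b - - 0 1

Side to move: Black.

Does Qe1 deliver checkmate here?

yes

After Qe1: white king on h1; in check: yes, from the black queen on e1.
King squares — g1: attacked by Qe1; g2: attacked by Rd2; h2: attacked by Rd2.
White has no legal moves → checkmate.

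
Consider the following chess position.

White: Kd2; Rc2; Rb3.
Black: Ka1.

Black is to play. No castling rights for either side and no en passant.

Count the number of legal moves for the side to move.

Black to move; king on a1.
In check: no.
Legal moves: none.
Count: 0.

0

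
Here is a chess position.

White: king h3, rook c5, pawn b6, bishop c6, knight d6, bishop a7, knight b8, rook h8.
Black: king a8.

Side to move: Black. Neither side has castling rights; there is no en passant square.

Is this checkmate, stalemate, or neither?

checkmate

Black to move; black king on a8.
In check: yes, from the white bishop on c6.
King squares — a7: attacked by Pb6; b7: attacked by Bc6; b8: attacked by Ba7.
Legal moves for Black: none.
In check with no legal moves → checkmate.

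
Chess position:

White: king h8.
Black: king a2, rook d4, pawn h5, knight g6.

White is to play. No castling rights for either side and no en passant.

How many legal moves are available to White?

3

White to move; king on h8.
In check: yes, from the black knight on g6.
Legal moves: Kg8, Kh7, Kg7.
Count: 3.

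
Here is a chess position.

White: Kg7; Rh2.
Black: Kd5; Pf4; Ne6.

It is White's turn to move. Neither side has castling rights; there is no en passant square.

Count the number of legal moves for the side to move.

White to move; king on g7.
In check: yes, from the black knight on e6.
Legal moves: Kh8, Kg8, Kh7, Kf7, Kh6, Kg6, Kf6.
Count: 7.

7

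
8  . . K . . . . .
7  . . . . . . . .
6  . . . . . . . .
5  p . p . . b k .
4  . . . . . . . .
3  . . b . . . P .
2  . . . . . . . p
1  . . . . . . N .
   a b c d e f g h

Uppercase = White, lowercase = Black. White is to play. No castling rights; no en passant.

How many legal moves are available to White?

White to move; king on c8.
In check: yes, from the black bishop on f5.
Legal moves: Kd8, Kb8, Kc7, Kb7.
Count: 4.

4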